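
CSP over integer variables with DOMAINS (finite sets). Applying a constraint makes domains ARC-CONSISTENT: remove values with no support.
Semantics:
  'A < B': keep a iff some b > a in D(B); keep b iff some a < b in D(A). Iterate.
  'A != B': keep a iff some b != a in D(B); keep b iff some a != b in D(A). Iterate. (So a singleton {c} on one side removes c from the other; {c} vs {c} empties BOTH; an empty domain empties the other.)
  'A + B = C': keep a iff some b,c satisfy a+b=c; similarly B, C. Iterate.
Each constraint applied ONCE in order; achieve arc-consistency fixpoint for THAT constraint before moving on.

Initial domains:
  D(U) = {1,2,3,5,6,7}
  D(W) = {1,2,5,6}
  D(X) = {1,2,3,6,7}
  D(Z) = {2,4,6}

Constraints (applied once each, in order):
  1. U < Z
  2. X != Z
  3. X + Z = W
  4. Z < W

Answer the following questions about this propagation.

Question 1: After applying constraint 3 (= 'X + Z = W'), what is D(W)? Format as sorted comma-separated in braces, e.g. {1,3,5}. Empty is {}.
Answer: {5,6}

Derivation:
Constraint 1 (U < Z) on D(U)={1,2,3,5,6,7} D(Z)={2,4,6}: U {1,2,3,5,6,7}->{1,2,3,5}
Constraint 2 (X != Z) on D(X)={1,2,3,6,7} D(Z)={2,4,6}: no change
Constraint 3 (X + Z = W) on D(X)={1,2,3,6,7} D(Z)={2,4,6} D(W)={1,2,5,6}: X {1,2,3,6,7}->{1,2,3}; Z {2,4,6}->{2,4}; W {1,2,5,6}->{5,6}
So after constraint 3: D(W) = {5,6}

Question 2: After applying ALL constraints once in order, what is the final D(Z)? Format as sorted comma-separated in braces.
Constraint 1 (U < Z) on D(U)={1,2,3,5,6,7} D(Z)={2,4,6}: U {1,2,3,5,6,7}->{1,2,3,5}
Constraint 2 (X != Z) on D(X)={1,2,3,6,7} D(Z)={2,4,6}: no change
Constraint 3 (X + Z = W) on D(X)={1,2,3,6,7} D(Z)={2,4,6} D(W)={1,2,5,6}: X {1,2,3,6,7}->{1,2,3}; Z {2,4,6}->{2,4}; W {1,2,5,6}->{5,6}
Constraint 4 (Z < W) on D(Z)={2,4} D(W)={5,6}: no change
So after all 4 constraints: D(Z) = {2,4}

Answer: {2,4}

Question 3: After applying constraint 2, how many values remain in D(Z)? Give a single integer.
Answer: 3

Derivation:
Constraint 1 (U < Z) on D(U)={1,2,3,5,6,7} D(Z)={2,4,6}: U {1,2,3,5,6,7}->{1,2,3,5}
Constraint 2 (X != Z) on D(X)={1,2,3,6,7} D(Z)={2,4,6}: no change
So after constraint 2: D(Z)={2,4,6}, size = 3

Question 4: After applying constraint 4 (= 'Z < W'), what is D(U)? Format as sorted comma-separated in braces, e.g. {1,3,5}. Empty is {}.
Answer: {1,2,3,5}

Derivation:
Constraint 1 (U < Z) on D(U)={1,2,3,5,6,7} D(Z)={2,4,6}: U {1,2,3,5,6,7}->{1,2,3,5}
Constraint 2 (X != Z) on D(X)={1,2,3,6,7} D(Z)={2,4,6}: no change
Constraint 3 (X + Z = W) on D(X)={1,2,3,6,7} D(Z)={2,4,6} D(W)={1,2,5,6}: X {1,2,3,6,7}->{1,2,3}; Z {2,4,6}->{2,4}; W {1,2,5,6}->{5,6}
Constraint 4 (Z < W) on D(Z)={2,4} D(W)={5,6}: no change
So after constraint 4: D(U) = {1,2,3,5}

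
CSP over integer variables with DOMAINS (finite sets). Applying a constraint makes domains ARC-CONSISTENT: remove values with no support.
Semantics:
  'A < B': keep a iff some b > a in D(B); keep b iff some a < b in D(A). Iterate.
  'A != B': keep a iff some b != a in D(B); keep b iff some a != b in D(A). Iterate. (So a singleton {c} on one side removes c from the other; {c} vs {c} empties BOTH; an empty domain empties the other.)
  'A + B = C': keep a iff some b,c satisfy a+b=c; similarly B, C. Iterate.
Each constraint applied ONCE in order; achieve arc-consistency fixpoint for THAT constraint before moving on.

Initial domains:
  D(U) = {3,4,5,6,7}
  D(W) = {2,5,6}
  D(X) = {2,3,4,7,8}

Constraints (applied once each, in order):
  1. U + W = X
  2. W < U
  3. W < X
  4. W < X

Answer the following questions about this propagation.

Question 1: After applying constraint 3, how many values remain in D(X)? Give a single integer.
Constraint 1 (U + W = X) on D(U)={3,4,5,6,7} D(W)={2,5,6} D(X)={2,3,4,7,8}: U {3,4,5,6,7}->{3,5,6}; W {2,5,6}->{2,5}; X {2,3,4,7,8}->{7,8}
Constraint 2 (W < U) on D(W)={2,5} D(U)={3,5,6}: no change
Constraint 3 (W < X) on D(W)={2,5} D(X)={7,8}: no change
So after constraint 3: D(X)={7,8}, size = 2

Answer: 2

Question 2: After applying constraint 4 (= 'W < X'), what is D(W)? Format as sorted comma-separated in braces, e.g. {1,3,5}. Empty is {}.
Answer: {2,5}

Derivation:
Constraint 1 (U + W = X) on D(U)={3,4,5,6,7} D(W)={2,5,6} D(X)={2,3,4,7,8}: U {3,4,5,6,7}->{3,5,6}; W {2,5,6}->{2,5}; X {2,3,4,7,8}->{7,8}
Constraint 2 (W < U) on D(W)={2,5} D(U)={3,5,6}: no change
Constraint 3 (W < X) on D(W)={2,5} D(X)={7,8}: no change
Constraint 4 (W < X) on D(W)={2,5} D(X)={7,8}: no change
So after constraint 4: D(W) = {2,5}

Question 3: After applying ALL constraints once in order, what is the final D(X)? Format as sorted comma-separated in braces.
Answer: {7,8}

Derivation:
Constraint 1 (U + W = X) on D(U)={3,4,5,6,7} D(W)={2,5,6} D(X)={2,3,4,7,8}: U {3,4,5,6,7}->{3,5,6}; W {2,5,6}->{2,5}; X {2,3,4,7,8}->{7,8}
Constraint 2 (W < U) on D(W)={2,5} D(U)={3,5,6}: no change
Constraint 3 (W < X) on D(W)={2,5} D(X)={7,8}: no change
Constraint 4 (W < X) on D(W)={2,5} D(X)={7,8}: no change
So after all 4 constraints: D(X) = {7,8}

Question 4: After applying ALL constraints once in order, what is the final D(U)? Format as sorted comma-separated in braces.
Answer: {3,5,6}

Derivation:
Constraint 1 (U + W = X) on D(U)={3,4,5,6,7} D(W)={2,5,6} D(X)={2,3,4,7,8}: U {3,4,5,6,7}->{3,5,6}; W {2,5,6}->{2,5}; X {2,3,4,7,8}->{7,8}
Constraint 2 (W < U) on D(W)={2,5} D(U)={3,5,6}: no change
Constraint 3 (W < X) on D(W)={2,5} D(X)={7,8}: no change
Constraint 4 (W < X) on D(W)={2,5} D(X)={7,8}: no change
So after all 4 constraints: D(U) = {3,5,6}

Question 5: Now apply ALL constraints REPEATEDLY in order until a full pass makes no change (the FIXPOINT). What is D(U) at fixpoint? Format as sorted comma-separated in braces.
pass 0 (initial): D(U)={3,4,5,6,7}
pass 1: U {3,4,5,6,7}->{3,5,6}; W {2,5,6}->{2,5}; X {2,3,4,7,8}->{7,8}
pass 2: no change
Fixpoint after 2 passes: D(U) = {3,5,6}

Answer: {3,5,6}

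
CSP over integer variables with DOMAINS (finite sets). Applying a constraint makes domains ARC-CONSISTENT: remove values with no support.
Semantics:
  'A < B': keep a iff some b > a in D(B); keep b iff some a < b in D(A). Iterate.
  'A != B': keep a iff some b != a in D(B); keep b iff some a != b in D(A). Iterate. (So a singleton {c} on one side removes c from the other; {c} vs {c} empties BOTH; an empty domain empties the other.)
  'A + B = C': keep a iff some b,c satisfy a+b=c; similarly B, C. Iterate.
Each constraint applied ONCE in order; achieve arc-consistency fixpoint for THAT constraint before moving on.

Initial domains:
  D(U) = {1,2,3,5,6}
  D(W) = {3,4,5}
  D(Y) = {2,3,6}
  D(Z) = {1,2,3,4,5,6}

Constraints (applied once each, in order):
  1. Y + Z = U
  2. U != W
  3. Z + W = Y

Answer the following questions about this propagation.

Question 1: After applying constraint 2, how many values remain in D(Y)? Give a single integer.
Constraint 1 (Y + Z = U) on D(Y)={2,3,6} D(Z)={1,2,3,4,5,6} D(U)={1,2,3,5,6}: Y {2,3,6}->{2,3}; Z {1,2,3,4,5,6}->{1,2,3,4}; U {1,2,3,5,6}->{3,5,6}
Constraint 2 (U != W) on D(U)={3,5,6} D(W)={3,4,5}: no change
So after constraint 2: D(Y)={2,3}, size = 2

Answer: 2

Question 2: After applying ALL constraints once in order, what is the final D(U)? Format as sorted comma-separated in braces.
Constraint 1 (Y + Z = U) on D(Y)={2,3,6} D(Z)={1,2,3,4,5,6} D(U)={1,2,3,5,6}: Y {2,3,6}->{2,3}; Z {1,2,3,4,5,6}->{1,2,3,4}; U {1,2,3,5,6}->{3,5,6}
Constraint 2 (U != W) on D(U)={3,5,6} D(W)={3,4,5}: no change
Constraint 3 (Z + W = Y) on D(Z)={1,2,3,4} D(W)={3,4,5} D(Y)={2,3}: Z {1,2,3,4}->{}; W {3,4,5}->{}; Y {2,3}->{}
So after all 3 constraints: D(U) = {3,5,6}

Answer: {3,5,6}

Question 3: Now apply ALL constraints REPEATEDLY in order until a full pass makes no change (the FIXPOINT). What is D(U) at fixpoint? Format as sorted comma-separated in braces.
Answer: {}

Derivation:
pass 0 (initial): D(U)={1,2,3,5,6}
pass 1: U {1,2,3,5,6}->{3,5,6}; W {3,4,5}->{}; Y {2,3,6}->{}; Z {1,2,3,4,5,6}->{}
pass 2: U {3,5,6}->{}
pass 3: no change
Fixpoint after 3 passes: D(U) = {}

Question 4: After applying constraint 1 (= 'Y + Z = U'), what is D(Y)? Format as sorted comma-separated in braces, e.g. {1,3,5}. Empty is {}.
Constraint 1 (Y + Z = U) on D(Y)={2,3,6} D(Z)={1,2,3,4,5,6} D(U)={1,2,3,5,6}: Y {2,3,6}->{2,3}; Z {1,2,3,4,5,6}->{1,2,3,4}; U {1,2,3,5,6}->{3,5,6}
So after constraint 1: D(Y) = {2,3}

Answer: {2,3}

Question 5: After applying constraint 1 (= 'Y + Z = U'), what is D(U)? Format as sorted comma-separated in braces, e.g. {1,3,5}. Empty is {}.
Constraint 1 (Y + Z = U) on D(Y)={2,3,6} D(Z)={1,2,3,4,5,6} D(U)={1,2,3,5,6}: Y {2,3,6}->{2,3}; Z {1,2,3,4,5,6}->{1,2,3,4}; U {1,2,3,5,6}->{3,5,6}
So after constraint 1: D(U) = {3,5,6}

Answer: {3,5,6}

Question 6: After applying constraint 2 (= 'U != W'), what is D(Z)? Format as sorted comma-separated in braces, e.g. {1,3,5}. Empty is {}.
Answer: {1,2,3,4}

Derivation:
Constraint 1 (Y + Z = U) on D(Y)={2,3,6} D(Z)={1,2,3,4,5,6} D(U)={1,2,3,5,6}: Y {2,3,6}->{2,3}; Z {1,2,3,4,5,6}->{1,2,3,4}; U {1,2,3,5,6}->{3,5,6}
Constraint 2 (U != W) on D(U)={3,5,6} D(W)={3,4,5}: no change
So after constraint 2: D(Z) = {1,2,3,4}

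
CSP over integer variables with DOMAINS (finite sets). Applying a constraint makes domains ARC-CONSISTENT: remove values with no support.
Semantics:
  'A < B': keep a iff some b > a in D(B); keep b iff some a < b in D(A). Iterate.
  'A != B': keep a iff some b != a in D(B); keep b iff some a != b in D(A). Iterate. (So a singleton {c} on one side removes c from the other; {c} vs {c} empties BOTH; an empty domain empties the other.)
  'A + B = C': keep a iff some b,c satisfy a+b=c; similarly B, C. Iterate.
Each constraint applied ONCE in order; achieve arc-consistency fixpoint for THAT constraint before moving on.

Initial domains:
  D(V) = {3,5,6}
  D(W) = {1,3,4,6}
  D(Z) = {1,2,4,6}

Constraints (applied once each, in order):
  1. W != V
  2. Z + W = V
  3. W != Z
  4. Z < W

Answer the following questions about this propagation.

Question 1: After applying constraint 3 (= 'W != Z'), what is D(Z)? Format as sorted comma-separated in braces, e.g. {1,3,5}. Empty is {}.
Answer: {1,2,4}

Derivation:
Constraint 1 (W != V) on D(W)={1,3,4,6} D(V)={3,5,6}: no change
Constraint 2 (Z + W = V) on D(Z)={1,2,4,6} D(W)={1,3,4,6} D(V)={3,5,6}: Z {1,2,4,6}->{1,2,4}; W {1,3,4,6}->{1,3,4}
Constraint 3 (W != Z) on D(W)={1,3,4} D(Z)={1,2,4}: no change
So after constraint 3: D(Z) = {1,2,4}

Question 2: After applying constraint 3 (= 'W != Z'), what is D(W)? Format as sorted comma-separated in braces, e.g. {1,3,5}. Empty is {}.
Constraint 1 (W != V) on D(W)={1,3,4,6} D(V)={3,5,6}: no change
Constraint 2 (Z + W = V) on D(Z)={1,2,4,6} D(W)={1,3,4,6} D(V)={3,5,6}: Z {1,2,4,6}->{1,2,4}; W {1,3,4,6}->{1,3,4}
Constraint 3 (W != Z) on D(W)={1,3,4} D(Z)={1,2,4}: no change
So after constraint 3: D(W) = {1,3,4}

Answer: {1,3,4}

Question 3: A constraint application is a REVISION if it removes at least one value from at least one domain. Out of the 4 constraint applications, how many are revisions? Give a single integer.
Constraint 1 (W != V) on D(W)={1,3,4,6} D(V)={3,5,6}: no change => not a revision
Constraint 2 (Z + W = V) on D(Z)={1,2,4,6} D(W)={1,3,4,6} D(V)={3,5,6}: Z {1,2,4,6}->{1,2,4}; W {1,3,4,6}->{1,3,4} => REVISION
Constraint 3 (W != Z) on D(W)={1,3,4} D(Z)={1,2,4}: no change => not a revision
Constraint 4 (Z < W) on D(Z)={1,2,4} D(W)={1,3,4}: Z {1,2,4}->{1,2}; W {1,3,4}->{3,4} => REVISION
Total revisions = 2

Answer: 2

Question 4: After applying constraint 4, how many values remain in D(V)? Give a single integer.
Answer: 3

Derivation:
Constraint 1 (W != V) on D(W)={1,3,4,6} D(V)={3,5,6}: no change
Constraint 2 (Z + W = V) on D(Z)={1,2,4,6} D(W)={1,3,4,6} D(V)={3,5,6}: Z {1,2,4,6}->{1,2,4}; W {1,3,4,6}->{1,3,4}
Constraint 3 (W != Z) on D(W)={1,3,4} D(Z)={1,2,4}: no change
Constraint 4 (Z < W) on D(Z)={1,2,4} D(W)={1,3,4}: Z {1,2,4}->{1,2}; W {1,3,4}->{3,4}
So after constraint 4: D(V)={3,5,6}, size = 3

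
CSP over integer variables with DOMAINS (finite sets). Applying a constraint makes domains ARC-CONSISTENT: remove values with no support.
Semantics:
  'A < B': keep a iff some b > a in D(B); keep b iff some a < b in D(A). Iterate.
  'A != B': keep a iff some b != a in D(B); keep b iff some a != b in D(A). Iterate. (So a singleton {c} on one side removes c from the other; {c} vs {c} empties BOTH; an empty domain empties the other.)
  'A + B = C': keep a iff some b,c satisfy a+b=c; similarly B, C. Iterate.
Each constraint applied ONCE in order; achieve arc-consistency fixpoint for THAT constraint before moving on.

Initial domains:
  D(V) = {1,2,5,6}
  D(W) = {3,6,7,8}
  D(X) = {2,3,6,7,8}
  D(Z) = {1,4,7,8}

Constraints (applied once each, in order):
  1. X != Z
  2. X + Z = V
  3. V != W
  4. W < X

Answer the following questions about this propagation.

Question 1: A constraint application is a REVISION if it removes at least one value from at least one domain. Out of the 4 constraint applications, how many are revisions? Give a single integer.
Constraint 1 (X != Z) on D(X)={2,3,6,7,8} D(Z)={1,4,7,8}: no change => not a revision
Constraint 2 (X + Z = V) on D(X)={2,3,6,7,8} D(Z)={1,4,7,8} D(V)={1,2,5,6}: X {2,3,6,7,8}->{2}; Z {1,4,7,8}->{4}; V {1,2,5,6}->{6} => REVISION
Constraint 3 (V != W) on D(V)={6} D(W)={3,6,7,8}: W {3,6,7,8}->{3,7,8} => REVISION
Constraint 4 (W < X) on D(W)={3,7,8} D(X)={2}: W {3,7,8}->{}; X {2}->{} => REVISION
Total revisions = 3

Answer: 3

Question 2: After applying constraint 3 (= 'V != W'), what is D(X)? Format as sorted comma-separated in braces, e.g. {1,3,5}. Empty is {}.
Answer: {2}

Derivation:
Constraint 1 (X != Z) on D(X)={2,3,6,7,8} D(Z)={1,4,7,8}: no change
Constraint 2 (X + Z = V) on D(X)={2,3,6,7,8} D(Z)={1,4,7,8} D(V)={1,2,5,6}: X {2,3,6,7,8}->{2}; Z {1,4,7,8}->{4}; V {1,2,5,6}->{6}
Constraint 3 (V != W) on D(V)={6} D(W)={3,6,7,8}: W {3,6,7,8}->{3,7,8}
So after constraint 3: D(X) = {2}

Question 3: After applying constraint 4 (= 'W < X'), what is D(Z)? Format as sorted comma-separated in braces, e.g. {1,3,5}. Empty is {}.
Constraint 1 (X != Z) on D(X)={2,3,6,7,8} D(Z)={1,4,7,8}: no change
Constraint 2 (X + Z = V) on D(X)={2,3,6,7,8} D(Z)={1,4,7,8} D(V)={1,2,5,6}: X {2,3,6,7,8}->{2}; Z {1,4,7,8}->{4}; V {1,2,5,6}->{6}
Constraint 3 (V != W) on D(V)={6} D(W)={3,6,7,8}: W {3,6,7,8}->{3,7,8}
Constraint 4 (W < X) on D(W)={3,7,8} D(X)={2}: W {3,7,8}->{}; X {2}->{}
So after constraint 4: D(Z) = {4}

Answer: {4}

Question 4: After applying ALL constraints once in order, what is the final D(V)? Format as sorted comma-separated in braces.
Answer: {6}

Derivation:
Constraint 1 (X != Z) on D(X)={2,3,6,7,8} D(Z)={1,4,7,8}: no change
Constraint 2 (X + Z = V) on D(X)={2,3,6,7,8} D(Z)={1,4,7,8} D(V)={1,2,5,6}: X {2,3,6,7,8}->{2}; Z {1,4,7,8}->{4}; V {1,2,5,6}->{6}
Constraint 3 (V != W) on D(V)={6} D(W)={3,6,7,8}: W {3,6,7,8}->{3,7,8}
Constraint 4 (W < X) on D(W)={3,7,8} D(X)={2}: W {3,7,8}->{}; X {2}->{}
So after all 4 constraints: D(V) = {6}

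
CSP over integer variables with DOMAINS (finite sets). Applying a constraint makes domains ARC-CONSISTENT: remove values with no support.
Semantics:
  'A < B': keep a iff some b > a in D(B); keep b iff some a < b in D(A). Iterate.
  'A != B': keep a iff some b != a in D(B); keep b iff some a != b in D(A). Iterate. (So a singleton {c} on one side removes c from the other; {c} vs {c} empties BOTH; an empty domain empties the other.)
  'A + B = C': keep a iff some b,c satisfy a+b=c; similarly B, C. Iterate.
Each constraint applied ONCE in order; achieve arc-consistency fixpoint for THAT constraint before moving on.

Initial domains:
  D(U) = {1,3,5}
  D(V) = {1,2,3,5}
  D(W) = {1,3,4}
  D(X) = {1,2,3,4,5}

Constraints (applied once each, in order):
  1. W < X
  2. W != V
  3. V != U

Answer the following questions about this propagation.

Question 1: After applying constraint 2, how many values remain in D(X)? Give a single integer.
Answer: 4

Derivation:
Constraint 1 (W < X) on D(W)={1,3,4} D(X)={1,2,3,4,5}: X {1,2,3,4,5}->{2,3,4,5}
Constraint 2 (W != V) on D(W)={1,3,4} D(V)={1,2,3,5}: no change
So after constraint 2: D(X)={2,3,4,5}, size = 4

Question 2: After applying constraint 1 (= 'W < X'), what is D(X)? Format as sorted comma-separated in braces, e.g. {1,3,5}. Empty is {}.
Constraint 1 (W < X) on D(W)={1,3,4} D(X)={1,2,3,4,5}: X {1,2,3,4,5}->{2,3,4,5}
So after constraint 1: D(X) = {2,3,4,5}

Answer: {2,3,4,5}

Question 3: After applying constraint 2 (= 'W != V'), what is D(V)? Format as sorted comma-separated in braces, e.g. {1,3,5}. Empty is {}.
Answer: {1,2,3,5}

Derivation:
Constraint 1 (W < X) on D(W)={1,3,4} D(X)={1,2,3,4,5}: X {1,2,3,4,5}->{2,3,4,5}
Constraint 2 (W != V) on D(W)={1,3,4} D(V)={1,2,3,5}: no change
So after constraint 2: D(V) = {1,2,3,5}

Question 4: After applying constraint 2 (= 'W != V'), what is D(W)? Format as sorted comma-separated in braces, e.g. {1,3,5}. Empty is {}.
Constraint 1 (W < X) on D(W)={1,3,4} D(X)={1,2,3,4,5}: X {1,2,3,4,5}->{2,3,4,5}
Constraint 2 (W != V) on D(W)={1,3,4} D(V)={1,2,3,5}: no change
So after constraint 2: D(W) = {1,3,4}

Answer: {1,3,4}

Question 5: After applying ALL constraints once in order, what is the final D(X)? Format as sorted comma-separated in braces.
Answer: {2,3,4,5}

Derivation:
Constraint 1 (W < X) on D(W)={1,3,4} D(X)={1,2,3,4,5}: X {1,2,3,4,5}->{2,3,4,5}
Constraint 2 (W != V) on D(W)={1,3,4} D(V)={1,2,3,5}: no change
Constraint 3 (V != U) on D(V)={1,2,3,5} D(U)={1,3,5}: no change
So after all 3 constraints: D(X) = {2,3,4,5}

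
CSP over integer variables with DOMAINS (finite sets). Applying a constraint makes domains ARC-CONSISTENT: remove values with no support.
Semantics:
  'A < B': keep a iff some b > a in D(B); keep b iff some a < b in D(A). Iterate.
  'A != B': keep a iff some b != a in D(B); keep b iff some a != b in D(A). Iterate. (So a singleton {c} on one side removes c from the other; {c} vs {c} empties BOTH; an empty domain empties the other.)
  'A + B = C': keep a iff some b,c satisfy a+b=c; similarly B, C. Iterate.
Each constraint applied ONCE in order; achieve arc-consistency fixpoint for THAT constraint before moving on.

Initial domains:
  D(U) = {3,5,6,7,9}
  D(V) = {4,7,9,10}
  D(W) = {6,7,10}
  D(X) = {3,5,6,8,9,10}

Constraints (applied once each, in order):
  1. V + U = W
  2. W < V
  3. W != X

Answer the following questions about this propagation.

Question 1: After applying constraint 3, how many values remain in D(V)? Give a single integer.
Constraint 1 (V + U = W) on D(V)={4,7,9,10} D(U)={3,5,6,7,9} D(W)={6,7,10}: V {4,7,9,10}->{4,7}; U {3,5,6,7,9}->{3,6}; W {6,7,10}->{7,10}
Constraint 2 (W < V) on D(W)={7,10} D(V)={4,7}: W {7,10}->{}; V {4,7}->{}
Constraint 3 (W != X) on D(W)={} D(X)={3,5,6,8,9,10}: X {3,5,6,8,9,10}->{}
So after constraint 3: D(V)={}, size = 0

Answer: 0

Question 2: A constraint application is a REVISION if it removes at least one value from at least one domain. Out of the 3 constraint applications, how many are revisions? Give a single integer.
Constraint 1 (V + U = W) on D(V)={4,7,9,10} D(U)={3,5,6,7,9} D(W)={6,7,10}: V {4,7,9,10}->{4,7}; U {3,5,6,7,9}->{3,6}; W {6,7,10}->{7,10} => REVISION
Constraint 2 (W < V) on D(W)={7,10} D(V)={4,7}: W {7,10}->{}; V {4,7}->{} => REVISION
Constraint 3 (W != X) on D(W)={} D(X)={3,5,6,8,9,10}: X {3,5,6,8,9,10}->{} => REVISION
Total revisions = 3

Answer: 3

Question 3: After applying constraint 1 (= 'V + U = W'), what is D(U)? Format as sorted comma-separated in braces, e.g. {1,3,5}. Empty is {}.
Constraint 1 (V + U = W) on D(V)={4,7,9,10} D(U)={3,5,6,7,9} D(W)={6,7,10}: V {4,7,9,10}->{4,7}; U {3,5,6,7,9}->{3,6}; W {6,7,10}->{7,10}
So after constraint 1: D(U) = {3,6}

Answer: {3,6}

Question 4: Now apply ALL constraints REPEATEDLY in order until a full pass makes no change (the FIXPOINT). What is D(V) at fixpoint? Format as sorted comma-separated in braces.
Answer: {}

Derivation:
pass 0 (initial): D(V)={4,7,9,10}
pass 1: U {3,5,6,7,9}->{3,6}; V {4,7,9,10}->{}; W {6,7,10}->{}; X {3,5,6,8,9,10}->{}
pass 2: U {3,6}->{}
pass 3: no change
Fixpoint after 3 passes: D(V) = {}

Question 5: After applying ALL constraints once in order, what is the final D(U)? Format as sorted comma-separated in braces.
Answer: {3,6}

Derivation:
Constraint 1 (V + U = W) on D(V)={4,7,9,10} D(U)={3,5,6,7,9} D(W)={6,7,10}: V {4,7,9,10}->{4,7}; U {3,5,6,7,9}->{3,6}; W {6,7,10}->{7,10}
Constraint 2 (W < V) on D(W)={7,10} D(V)={4,7}: W {7,10}->{}; V {4,7}->{}
Constraint 3 (W != X) on D(W)={} D(X)={3,5,6,8,9,10}: X {3,5,6,8,9,10}->{}
So after all 3 constraints: D(U) = {3,6}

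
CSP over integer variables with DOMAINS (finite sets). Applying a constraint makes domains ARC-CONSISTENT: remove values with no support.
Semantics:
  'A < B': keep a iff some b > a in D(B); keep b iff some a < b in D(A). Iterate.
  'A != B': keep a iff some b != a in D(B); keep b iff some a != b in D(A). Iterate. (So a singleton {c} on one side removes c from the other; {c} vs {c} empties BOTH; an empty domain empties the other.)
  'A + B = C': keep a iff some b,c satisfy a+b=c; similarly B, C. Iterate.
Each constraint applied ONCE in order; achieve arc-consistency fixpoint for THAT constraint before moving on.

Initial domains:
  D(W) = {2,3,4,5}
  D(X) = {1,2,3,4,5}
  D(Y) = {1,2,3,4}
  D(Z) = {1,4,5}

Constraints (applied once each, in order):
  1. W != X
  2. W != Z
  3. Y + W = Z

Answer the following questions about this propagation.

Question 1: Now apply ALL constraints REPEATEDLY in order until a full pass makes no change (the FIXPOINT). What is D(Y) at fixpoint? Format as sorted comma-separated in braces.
Answer: {1,2,3}

Derivation:
pass 0 (initial): D(Y)={1,2,3,4}
pass 1: W {2,3,4,5}->{2,3,4}; Y {1,2,3,4}->{1,2,3}; Z {1,4,5}->{4,5}
pass 2: no change
Fixpoint after 2 passes: D(Y) = {1,2,3}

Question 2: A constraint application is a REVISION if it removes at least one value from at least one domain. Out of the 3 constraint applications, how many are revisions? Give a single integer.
Constraint 1 (W != X) on D(W)={2,3,4,5} D(X)={1,2,3,4,5}: no change => not a revision
Constraint 2 (W != Z) on D(W)={2,3,4,5} D(Z)={1,4,5}: no change => not a revision
Constraint 3 (Y + W = Z) on D(Y)={1,2,3,4} D(W)={2,3,4,5} D(Z)={1,4,5}: Y {1,2,3,4}->{1,2,3}; W {2,3,4,5}->{2,3,4}; Z {1,4,5}->{4,5} => REVISION
Total revisions = 1

Answer: 1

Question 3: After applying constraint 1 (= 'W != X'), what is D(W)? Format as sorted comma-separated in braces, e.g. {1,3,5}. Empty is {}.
Answer: {2,3,4,5}

Derivation:
Constraint 1 (W != X) on D(W)={2,3,4,5} D(X)={1,2,3,4,5}: no change
So after constraint 1: D(W) = {2,3,4,5}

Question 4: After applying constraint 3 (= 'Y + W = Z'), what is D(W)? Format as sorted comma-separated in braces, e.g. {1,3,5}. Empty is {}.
Constraint 1 (W != X) on D(W)={2,3,4,5} D(X)={1,2,3,4,5}: no change
Constraint 2 (W != Z) on D(W)={2,3,4,5} D(Z)={1,4,5}: no change
Constraint 3 (Y + W = Z) on D(Y)={1,2,3,4} D(W)={2,3,4,5} D(Z)={1,4,5}: Y {1,2,3,4}->{1,2,3}; W {2,3,4,5}->{2,3,4}; Z {1,4,5}->{4,5}
So after constraint 3: D(W) = {2,3,4}

Answer: {2,3,4}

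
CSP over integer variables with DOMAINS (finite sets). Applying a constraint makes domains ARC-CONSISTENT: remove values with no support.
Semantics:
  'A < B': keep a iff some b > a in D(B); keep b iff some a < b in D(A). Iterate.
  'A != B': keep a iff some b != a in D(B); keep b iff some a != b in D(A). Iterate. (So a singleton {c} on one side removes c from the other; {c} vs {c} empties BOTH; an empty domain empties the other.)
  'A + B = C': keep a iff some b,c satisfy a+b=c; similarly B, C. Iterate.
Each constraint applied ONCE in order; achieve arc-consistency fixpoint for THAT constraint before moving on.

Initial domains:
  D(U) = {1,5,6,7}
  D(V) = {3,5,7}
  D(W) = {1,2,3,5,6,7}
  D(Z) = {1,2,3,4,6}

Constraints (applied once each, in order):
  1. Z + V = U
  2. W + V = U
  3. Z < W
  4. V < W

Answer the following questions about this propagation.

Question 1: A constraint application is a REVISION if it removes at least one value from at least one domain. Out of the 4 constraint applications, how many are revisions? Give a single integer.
Answer: 4

Derivation:
Constraint 1 (Z + V = U) on D(Z)={1,2,3,4,6} D(V)={3,5,7} D(U)={1,5,6,7}: Z {1,2,3,4,6}->{1,2,3,4}; V {3,5,7}->{3,5}; U {1,5,6,7}->{5,6,7} => REVISION
Constraint 2 (W + V = U) on D(W)={1,2,3,5,6,7} D(V)={3,5} D(U)={5,6,7}: W {1,2,3,5,6,7}->{1,2,3} => REVISION
Constraint 3 (Z < W) on D(Z)={1,2,3,4} D(W)={1,2,3}: Z {1,2,3,4}->{1,2}; W {1,2,3}->{2,3} => REVISION
Constraint 4 (V < W) on D(V)={3,5} D(W)={2,3}: V {3,5}->{}; W {2,3}->{} => REVISION
Total revisions = 4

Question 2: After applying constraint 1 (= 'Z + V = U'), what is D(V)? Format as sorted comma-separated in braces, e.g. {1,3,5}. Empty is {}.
Answer: {3,5}

Derivation:
Constraint 1 (Z + V = U) on D(Z)={1,2,3,4,6} D(V)={3,5,7} D(U)={1,5,6,7}: Z {1,2,3,4,6}->{1,2,3,4}; V {3,5,7}->{3,5}; U {1,5,6,7}->{5,6,7}
So after constraint 1: D(V) = {3,5}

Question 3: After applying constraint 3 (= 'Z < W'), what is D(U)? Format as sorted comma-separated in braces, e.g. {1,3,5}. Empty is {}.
Answer: {5,6,7}

Derivation:
Constraint 1 (Z + V = U) on D(Z)={1,2,3,4,6} D(V)={3,5,7} D(U)={1,5,6,7}: Z {1,2,3,4,6}->{1,2,3,4}; V {3,5,7}->{3,5}; U {1,5,6,7}->{5,6,7}
Constraint 2 (W + V = U) on D(W)={1,2,3,5,6,7} D(V)={3,5} D(U)={5,6,7}: W {1,2,3,5,6,7}->{1,2,3}
Constraint 3 (Z < W) on D(Z)={1,2,3,4} D(W)={1,2,3}: Z {1,2,3,4}->{1,2}; W {1,2,3}->{2,3}
So after constraint 3: D(U) = {5,6,7}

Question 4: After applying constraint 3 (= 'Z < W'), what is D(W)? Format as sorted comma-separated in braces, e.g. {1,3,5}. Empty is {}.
Answer: {2,3}

Derivation:
Constraint 1 (Z + V = U) on D(Z)={1,2,3,4,6} D(V)={3,5,7} D(U)={1,5,6,7}: Z {1,2,3,4,6}->{1,2,3,4}; V {3,5,7}->{3,5}; U {1,5,6,7}->{5,6,7}
Constraint 2 (W + V = U) on D(W)={1,2,3,5,6,7} D(V)={3,5} D(U)={5,6,7}: W {1,2,3,5,6,7}->{1,2,3}
Constraint 3 (Z < W) on D(Z)={1,2,3,4} D(W)={1,2,3}: Z {1,2,3,4}->{1,2}; W {1,2,3}->{2,3}
So after constraint 3: D(W) = {2,3}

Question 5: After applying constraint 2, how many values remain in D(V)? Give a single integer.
Answer: 2

Derivation:
Constraint 1 (Z + V = U) on D(Z)={1,2,3,4,6} D(V)={3,5,7} D(U)={1,5,6,7}: Z {1,2,3,4,6}->{1,2,3,4}; V {3,5,7}->{3,5}; U {1,5,6,7}->{5,6,7}
Constraint 2 (W + V = U) on D(W)={1,2,3,5,6,7} D(V)={3,5} D(U)={5,6,7}: W {1,2,3,5,6,7}->{1,2,3}
So after constraint 2: D(V)={3,5}, size = 2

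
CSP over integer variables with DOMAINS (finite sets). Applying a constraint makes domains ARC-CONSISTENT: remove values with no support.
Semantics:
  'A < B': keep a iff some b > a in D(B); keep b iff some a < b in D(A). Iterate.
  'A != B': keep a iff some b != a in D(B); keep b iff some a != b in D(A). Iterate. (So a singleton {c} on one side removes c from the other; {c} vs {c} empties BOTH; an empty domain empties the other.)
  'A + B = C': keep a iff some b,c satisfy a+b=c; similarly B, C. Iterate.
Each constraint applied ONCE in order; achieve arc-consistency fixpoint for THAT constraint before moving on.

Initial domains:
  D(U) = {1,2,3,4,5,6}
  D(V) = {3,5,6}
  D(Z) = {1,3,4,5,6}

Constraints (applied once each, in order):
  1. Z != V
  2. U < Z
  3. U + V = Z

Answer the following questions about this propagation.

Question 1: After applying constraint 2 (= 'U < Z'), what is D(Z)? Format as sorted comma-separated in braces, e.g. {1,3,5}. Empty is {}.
Constraint 1 (Z != V) on D(Z)={1,3,4,5,6} D(V)={3,5,6}: no change
Constraint 2 (U < Z) on D(U)={1,2,3,4,5,6} D(Z)={1,3,4,5,6}: U {1,2,3,4,5,6}->{1,2,3,4,5}; Z {1,3,4,5,6}->{3,4,5,6}
So after constraint 2: D(Z) = {3,4,5,6}

Answer: {3,4,5,6}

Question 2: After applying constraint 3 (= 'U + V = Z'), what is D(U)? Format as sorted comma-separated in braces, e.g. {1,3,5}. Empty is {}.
Constraint 1 (Z != V) on D(Z)={1,3,4,5,6} D(V)={3,5,6}: no change
Constraint 2 (U < Z) on D(U)={1,2,3,4,5,6} D(Z)={1,3,4,5,6}: U {1,2,3,4,5,6}->{1,2,3,4,5}; Z {1,3,4,5,6}->{3,4,5,6}
Constraint 3 (U + V = Z) on D(U)={1,2,3,4,5} D(V)={3,5,6} D(Z)={3,4,5,6}: U {1,2,3,4,5}->{1,2,3}; V {3,5,6}->{3,5}; Z {3,4,5,6}->{4,5,6}
So after constraint 3: D(U) = {1,2,3}

Answer: {1,2,3}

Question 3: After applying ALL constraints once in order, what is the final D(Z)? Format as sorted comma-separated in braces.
Constraint 1 (Z != V) on D(Z)={1,3,4,5,6} D(V)={3,5,6}: no change
Constraint 2 (U < Z) on D(U)={1,2,3,4,5,6} D(Z)={1,3,4,5,6}: U {1,2,3,4,5,6}->{1,2,3,4,5}; Z {1,3,4,5,6}->{3,4,5,6}
Constraint 3 (U + V = Z) on D(U)={1,2,3,4,5} D(V)={3,5,6} D(Z)={3,4,5,6}: U {1,2,3,4,5}->{1,2,3}; V {3,5,6}->{3,5}; Z {3,4,5,6}->{4,5,6}
So after all 3 constraints: D(Z) = {4,5,6}

Answer: {4,5,6}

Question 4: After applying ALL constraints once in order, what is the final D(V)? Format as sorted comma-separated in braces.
Constraint 1 (Z != V) on D(Z)={1,3,4,5,6} D(V)={3,5,6}: no change
Constraint 2 (U < Z) on D(U)={1,2,3,4,5,6} D(Z)={1,3,4,5,6}: U {1,2,3,4,5,6}->{1,2,3,4,5}; Z {1,3,4,5,6}->{3,4,5,6}
Constraint 3 (U + V = Z) on D(U)={1,2,3,4,5} D(V)={3,5,6} D(Z)={3,4,5,6}: U {1,2,3,4,5}->{1,2,3}; V {3,5,6}->{3,5}; Z {3,4,5,6}->{4,5,6}
So after all 3 constraints: D(V) = {3,5}

Answer: {3,5}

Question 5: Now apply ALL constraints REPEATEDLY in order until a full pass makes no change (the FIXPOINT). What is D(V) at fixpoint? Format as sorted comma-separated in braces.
Answer: {3,5}

Derivation:
pass 0 (initial): D(V)={3,5,6}
pass 1: U {1,2,3,4,5,6}->{1,2,3}; V {3,5,6}->{3,5}; Z {1,3,4,5,6}->{4,5,6}
pass 2: no change
Fixpoint after 2 passes: D(V) = {3,5}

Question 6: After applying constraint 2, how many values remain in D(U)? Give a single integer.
Constraint 1 (Z != V) on D(Z)={1,3,4,5,6} D(V)={3,5,6}: no change
Constraint 2 (U < Z) on D(U)={1,2,3,4,5,6} D(Z)={1,3,4,5,6}: U {1,2,3,4,5,6}->{1,2,3,4,5}; Z {1,3,4,5,6}->{3,4,5,6}
So after constraint 2: D(U)={1,2,3,4,5}, size = 5

Answer: 5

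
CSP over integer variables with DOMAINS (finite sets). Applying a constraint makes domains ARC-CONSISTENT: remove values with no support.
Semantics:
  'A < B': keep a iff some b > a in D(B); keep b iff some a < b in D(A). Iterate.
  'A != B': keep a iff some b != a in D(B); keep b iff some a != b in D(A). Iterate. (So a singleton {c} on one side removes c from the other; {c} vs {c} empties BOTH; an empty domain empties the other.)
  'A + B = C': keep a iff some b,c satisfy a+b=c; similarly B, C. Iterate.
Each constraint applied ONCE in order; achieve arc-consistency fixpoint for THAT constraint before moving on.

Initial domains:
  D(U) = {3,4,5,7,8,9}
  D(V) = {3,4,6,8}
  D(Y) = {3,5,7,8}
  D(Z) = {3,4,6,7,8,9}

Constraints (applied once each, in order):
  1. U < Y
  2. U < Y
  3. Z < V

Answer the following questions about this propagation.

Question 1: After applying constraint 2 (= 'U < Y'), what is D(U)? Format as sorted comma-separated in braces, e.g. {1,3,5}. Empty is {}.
Constraint 1 (U < Y) on D(U)={3,4,5,7,8,9} D(Y)={3,5,7,8}: U {3,4,5,7,8,9}->{3,4,5,7}; Y {3,5,7,8}->{5,7,8}
Constraint 2 (U < Y) on D(U)={3,4,5,7} D(Y)={5,7,8}: no change
So after constraint 2: D(U) = {3,4,5,7}

Answer: {3,4,5,7}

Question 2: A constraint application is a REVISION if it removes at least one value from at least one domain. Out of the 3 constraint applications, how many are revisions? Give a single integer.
Constraint 1 (U < Y) on D(U)={3,4,5,7,8,9} D(Y)={3,5,7,8}: U {3,4,5,7,8,9}->{3,4,5,7}; Y {3,5,7,8}->{5,7,8} => REVISION
Constraint 2 (U < Y) on D(U)={3,4,5,7} D(Y)={5,7,8}: no change => not a revision
Constraint 3 (Z < V) on D(Z)={3,4,6,7,8,9} D(V)={3,4,6,8}: Z {3,4,6,7,8,9}->{3,4,6,7}; V {3,4,6,8}->{4,6,8} => REVISION
Total revisions = 2

Answer: 2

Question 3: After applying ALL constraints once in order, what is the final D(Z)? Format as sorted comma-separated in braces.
Constraint 1 (U < Y) on D(U)={3,4,5,7,8,9} D(Y)={3,5,7,8}: U {3,4,5,7,8,9}->{3,4,5,7}; Y {3,5,7,8}->{5,7,8}
Constraint 2 (U < Y) on D(U)={3,4,5,7} D(Y)={5,7,8}: no change
Constraint 3 (Z < V) on D(Z)={3,4,6,7,8,9} D(V)={3,4,6,8}: Z {3,4,6,7,8,9}->{3,4,6,7}; V {3,4,6,8}->{4,6,8}
So after all 3 constraints: D(Z) = {3,4,6,7}

Answer: {3,4,6,7}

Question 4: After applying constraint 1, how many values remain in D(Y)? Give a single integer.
Constraint 1 (U < Y) on D(U)={3,4,5,7,8,9} D(Y)={3,5,7,8}: U {3,4,5,7,8,9}->{3,4,5,7}; Y {3,5,7,8}->{5,7,8}
So after constraint 1: D(Y)={5,7,8}, size = 3

Answer: 3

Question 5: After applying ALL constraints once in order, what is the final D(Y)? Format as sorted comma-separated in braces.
Answer: {5,7,8}

Derivation:
Constraint 1 (U < Y) on D(U)={3,4,5,7,8,9} D(Y)={3,5,7,8}: U {3,4,5,7,8,9}->{3,4,5,7}; Y {3,5,7,8}->{5,7,8}
Constraint 2 (U < Y) on D(U)={3,4,5,7} D(Y)={5,7,8}: no change
Constraint 3 (Z < V) on D(Z)={3,4,6,7,8,9} D(V)={3,4,6,8}: Z {3,4,6,7,8,9}->{3,4,6,7}; V {3,4,6,8}->{4,6,8}
So after all 3 constraints: D(Y) = {5,7,8}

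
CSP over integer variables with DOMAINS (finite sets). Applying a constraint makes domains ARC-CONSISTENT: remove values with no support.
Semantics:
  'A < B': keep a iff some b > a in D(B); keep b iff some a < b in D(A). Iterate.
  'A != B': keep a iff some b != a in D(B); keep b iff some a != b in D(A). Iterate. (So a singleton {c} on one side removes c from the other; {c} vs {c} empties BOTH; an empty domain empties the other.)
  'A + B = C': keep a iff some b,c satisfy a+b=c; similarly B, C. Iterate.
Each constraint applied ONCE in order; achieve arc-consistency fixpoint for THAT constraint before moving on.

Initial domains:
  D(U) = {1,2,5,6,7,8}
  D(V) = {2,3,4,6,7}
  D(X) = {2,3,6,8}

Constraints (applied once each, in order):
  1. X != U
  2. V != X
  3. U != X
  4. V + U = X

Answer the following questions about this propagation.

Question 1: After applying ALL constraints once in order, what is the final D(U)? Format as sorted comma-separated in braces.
Constraint 1 (X != U) on D(X)={2,3,6,8} D(U)={1,2,5,6,7,8}: no change
Constraint 2 (V != X) on D(V)={2,3,4,6,7} D(X)={2,3,6,8}: no change
Constraint 3 (U != X) on D(U)={1,2,5,6,7,8} D(X)={2,3,6,8}: no change
Constraint 4 (V + U = X) on D(V)={2,3,4,6,7} D(U)={1,2,5,6,7,8} D(X)={2,3,6,8}: U {1,2,5,6,7,8}->{1,2,5,6}; X {2,3,6,8}->{3,6,8}
So after all 4 constraints: D(U) = {1,2,5,6}

Answer: {1,2,5,6}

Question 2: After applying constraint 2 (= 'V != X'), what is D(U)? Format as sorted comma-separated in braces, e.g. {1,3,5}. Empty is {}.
Constraint 1 (X != U) on D(X)={2,3,6,8} D(U)={1,2,5,6,7,8}: no change
Constraint 2 (V != X) on D(V)={2,3,4,6,7} D(X)={2,3,6,8}: no change
So after constraint 2: D(U) = {1,2,5,6,7,8}

Answer: {1,2,5,6,7,8}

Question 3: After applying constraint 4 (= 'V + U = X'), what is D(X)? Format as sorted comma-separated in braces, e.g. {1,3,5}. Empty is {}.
Constraint 1 (X != U) on D(X)={2,3,6,8} D(U)={1,2,5,6,7,8}: no change
Constraint 2 (V != X) on D(V)={2,3,4,6,7} D(X)={2,3,6,8}: no change
Constraint 3 (U != X) on D(U)={1,2,5,6,7,8} D(X)={2,3,6,8}: no change
Constraint 4 (V + U = X) on D(V)={2,3,4,6,7} D(U)={1,2,5,6,7,8} D(X)={2,3,6,8}: U {1,2,5,6,7,8}->{1,2,5,6}; X {2,3,6,8}->{3,6,8}
So after constraint 4: D(X) = {3,6,8}

Answer: {3,6,8}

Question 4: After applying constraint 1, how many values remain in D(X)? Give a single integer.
Constraint 1 (X != U) on D(X)={2,3,6,8} D(U)={1,2,5,6,7,8}: no change
So after constraint 1: D(X)={2,3,6,8}, size = 4

Answer: 4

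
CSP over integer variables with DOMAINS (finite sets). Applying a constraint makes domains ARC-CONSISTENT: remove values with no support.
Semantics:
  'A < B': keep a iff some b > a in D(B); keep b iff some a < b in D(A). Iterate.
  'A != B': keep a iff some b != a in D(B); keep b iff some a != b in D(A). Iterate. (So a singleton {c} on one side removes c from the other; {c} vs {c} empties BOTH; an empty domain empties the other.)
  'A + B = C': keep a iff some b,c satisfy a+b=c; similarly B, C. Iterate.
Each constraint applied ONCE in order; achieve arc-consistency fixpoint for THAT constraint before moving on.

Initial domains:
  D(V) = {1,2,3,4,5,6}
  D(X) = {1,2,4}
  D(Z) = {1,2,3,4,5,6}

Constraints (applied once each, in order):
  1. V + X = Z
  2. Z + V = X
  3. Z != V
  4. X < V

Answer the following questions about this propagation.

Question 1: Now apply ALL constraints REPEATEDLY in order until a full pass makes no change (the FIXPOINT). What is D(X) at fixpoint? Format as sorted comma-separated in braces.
pass 0 (initial): D(X)={1,2,4}
pass 1: V {1,2,3,4,5,6}->{}; X {1,2,4}->{}; Z {1,2,3,4,5,6}->{2,3}
pass 2: Z {2,3}->{}
pass 3: no change
Fixpoint after 3 passes: D(X) = {}

Answer: {}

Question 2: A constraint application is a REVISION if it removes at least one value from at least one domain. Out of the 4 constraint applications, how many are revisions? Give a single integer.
Answer: 3

Derivation:
Constraint 1 (V + X = Z) on D(V)={1,2,3,4,5,6} D(X)={1,2,4} D(Z)={1,2,3,4,5,6}: V {1,2,3,4,5,6}->{1,2,3,4,5}; Z {1,2,3,4,5,6}->{2,3,4,5,6} => REVISION
Constraint 2 (Z + V = X) on D(Z)={2,3,4,5,6} D(V)={1,2,3,4,5} D(X)={1,2,4}: Z {2,3,4,5,6}->{2,3}; V {1,2,3,4,5}->{1,2}; X {1,2,4}->{4} => REVISION
Constraint 3 (Z != V) on D(Z)={2,3} D(V)={1,2}: no change => not a revision
Constraint 4 (X < V) on D(X)={4} D(V)={1,2}: X {4}->{}; V {1,2}->{} => REVISION
Total revisions = 3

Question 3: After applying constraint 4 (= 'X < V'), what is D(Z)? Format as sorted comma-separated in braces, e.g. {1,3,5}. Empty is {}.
Answer: {2,3}

Derivation:
Constraint 1 (V + X = Z) on D(V)={1,2,3,4,5,6} D(X)={1,2,4} D(Z)={1,2,3,4,5,6}: V {1,2,3,4,5,6}->{1,2,3,4,5}; Z {1,2,3,4,5,6}->{2,3,4,5,6}
Constraint 2 (Z + V = X) on D(Z)={2,3,4,5,6} D(V)={1,2,3,4,5} D(X)={1,2,4}: Z {2,3,4,5,6}->{2,3}; V {1,2,3,4,5}->{1,2}; X {1,2,4}->{4}
Constraint 3 (Z != V) on D(Z)={2,3} D(V)={1,2}: no change
Constraint 4 (X < V) on D(X)={4} D(V)={1,2}: X {4}->{}; V {1,2}->{}
So after constraint 4: D(Z) = {2,3}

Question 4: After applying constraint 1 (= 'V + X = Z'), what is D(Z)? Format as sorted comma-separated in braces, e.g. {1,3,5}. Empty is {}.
Constraint 1 (V + X = Z) on D(V)={1,2,3,4,5,6} D(X)={1,2,4} D(Z)={1,2,3,4,5,6}: V {1,2,3,4,5,6}->{1,2,3,4,5}; Z {1,2,3,4,5,6}->{2,3,4,5,6}
So after constraint 1: D(Z) = {2,3,4,5,6}

Answer: {2,3,4,5,6}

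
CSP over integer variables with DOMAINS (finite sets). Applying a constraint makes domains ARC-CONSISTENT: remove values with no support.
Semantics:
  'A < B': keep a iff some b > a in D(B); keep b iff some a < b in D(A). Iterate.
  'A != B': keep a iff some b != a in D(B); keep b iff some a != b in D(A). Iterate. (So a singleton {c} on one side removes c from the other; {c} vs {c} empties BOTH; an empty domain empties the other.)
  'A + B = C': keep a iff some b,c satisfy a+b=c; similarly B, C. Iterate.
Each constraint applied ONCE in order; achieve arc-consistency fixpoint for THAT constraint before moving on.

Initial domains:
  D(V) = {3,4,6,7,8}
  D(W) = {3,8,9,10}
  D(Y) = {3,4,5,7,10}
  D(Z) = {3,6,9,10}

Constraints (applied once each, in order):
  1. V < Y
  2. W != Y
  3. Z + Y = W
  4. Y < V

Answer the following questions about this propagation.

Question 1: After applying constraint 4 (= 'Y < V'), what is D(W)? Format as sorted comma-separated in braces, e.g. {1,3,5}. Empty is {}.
Answer: {8,10}

Derivation:
Constraint 1 (V < Y) on D(V)={3,4,6,7,8} D(Y)={3,4,5,7,10}: Y {3,4,5,7,10}->{4,5,7,10}
Constraint 2 (W != Y) on D(W)={3,8,9,10} D(Y)={4,5,7,10}: no change
Constraint 3 (Z + Y = W) on D(Z)={3,6,9,10} D(Y)={4,5,7,10} D(W)={3,8,9,10}: Z {3,6,9,10}->{3,6}; Y {4,5,7,10}->{4,5,7}; W {3,8,9,10}->{8,10}
Constraint 4 (Y < V) on D(Y)={4,5,7} D(V)={3,4,6,7,8}: V {3,4,6,7,8}->{6,7,8}
So after constraint 4: D(W) = {8,10}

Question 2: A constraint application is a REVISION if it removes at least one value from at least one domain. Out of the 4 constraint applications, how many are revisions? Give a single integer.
Answer: 3

Derivation:
Constraint 1 (V < Y) on D(V)={3,4,6,7,8} D(Y)={3,4,5,7,10}: Y {3,4,5,7,10}->{4,5,7,10} => REVISION
Constraint 2 (W != Y) on D(W)={3,8,9,10} D(Y)={4,5,7,10}: no change => not a revision
Constraint 3 (Z + Y = W) on D(Z)={3,6,9,10} D(Y)={4,5,7,10} D(W)={3,8,9,10}: Z {3,6,9,10}->{3,6}; Y {4,5,7,10}->{4,5,7}; W {3,8,9,10}->{8,10} => REVISION
Constraint 4 (Y < V) on D(Y)={4,5,7} D(V)={3,4,6,7,8}: V {3,4,6,7,8}->{6,7,8} => REVISION
Total revisions = 3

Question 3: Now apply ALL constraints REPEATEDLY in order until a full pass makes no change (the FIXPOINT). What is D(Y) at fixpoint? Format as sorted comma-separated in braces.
pass 0 (initial): D(Y)={3,4,5,7,10}
pass 1: V {3,4,6,7,8}->{6,7,8}; W {3,8,9,10}->{8,10}; Y {3,4,5,7,10}->{4,5,7}; Z {3,6,9,10}->{3,6}
pass 2: V {6,7,8}->{}; W {8,10}->{10}; Y {4,5,7}->{}; Z {3,6}->{3}
pass 3: W {10}->{}; Z {3}->{}
pass 4: no change
Fixpoint after 4 passes: D(Y) = {}

Answer: {}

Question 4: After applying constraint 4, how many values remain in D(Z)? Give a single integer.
Answer: 2

Derivation:
Constraint 1 (V < Y) on D(V)={3,4,6,7,8} D(Y)={3,4,5,7,10}: Y {3,4,5,7,10}->{4,5,7,10}
Constraint 2 (W != Y) on D(W)={3,8,9,10} D(Y)={4,5,7,10}: no change
Constraint 3 (Z + Y = W) on D(Z)={3,6,9,10} D(Y)={4,5,7,10} D(W)={3,8,9,10}: Z {3,6,9,10}->{3,6}; Y {4,5,7,10}->{4,5,7}; W {3,8,9,10}->{8,10}
Constraint 4 (Y < V) on D(Y)={4,5,7} D(V)={3,4,6,7,8}: V {3,4,6,7,8}->{6,7,8}
So after constraint 4: D(Z)={3,6}, size = 2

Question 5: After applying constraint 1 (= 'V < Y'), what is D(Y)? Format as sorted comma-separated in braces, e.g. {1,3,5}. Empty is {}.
Constraint 1 (V < Y) on D(V)={3,4,6,7,8} D(Y)={3,4,5,7,10}: Y {3,4,5,7,10}->{4,5,7,10}
So after constraint 1: D(Y) = {4,5,7,10}

Answer: {4,5,7,10}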